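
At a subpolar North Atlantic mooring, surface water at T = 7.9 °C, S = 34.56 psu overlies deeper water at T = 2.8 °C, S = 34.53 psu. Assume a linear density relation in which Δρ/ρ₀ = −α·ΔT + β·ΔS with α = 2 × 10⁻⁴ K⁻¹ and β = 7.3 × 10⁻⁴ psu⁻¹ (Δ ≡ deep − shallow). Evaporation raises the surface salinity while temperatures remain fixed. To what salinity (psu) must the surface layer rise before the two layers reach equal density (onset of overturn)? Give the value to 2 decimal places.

Neutral buoyancy requires −α(T_deep − T_surf) + β(S_deep − S_surf′) = 0.
S_surf′ = S_deep − (α/β)·ΔT = 34.53 − (2 × 10⁻⁴/7.3 × 10⁻⁴)·(-5.1) = 35.9273 psu.
Increase required: 35.9273 − 34.56 = 1.3673 psu.

35.93 psu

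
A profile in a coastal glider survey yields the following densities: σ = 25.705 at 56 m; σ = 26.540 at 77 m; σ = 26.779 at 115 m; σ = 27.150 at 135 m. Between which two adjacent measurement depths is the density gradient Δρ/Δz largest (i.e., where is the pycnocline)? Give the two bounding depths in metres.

56–77 m

Compute the density gradient over each adjacent pair:
  56–77 m: Δρ/Δz = 0.835/21 = 0.040 kg m⁻⁴
  77–115 m: Δρ/Δz = 0.239/38 = 6.3 × 10⁻³ kg m⁻⁴
  115–135 m: Δρ/Δz = 0.371/20 = 0.019 kg m⁻⁴
The largest gradient is in the 56–77 m interval — the pycnocline.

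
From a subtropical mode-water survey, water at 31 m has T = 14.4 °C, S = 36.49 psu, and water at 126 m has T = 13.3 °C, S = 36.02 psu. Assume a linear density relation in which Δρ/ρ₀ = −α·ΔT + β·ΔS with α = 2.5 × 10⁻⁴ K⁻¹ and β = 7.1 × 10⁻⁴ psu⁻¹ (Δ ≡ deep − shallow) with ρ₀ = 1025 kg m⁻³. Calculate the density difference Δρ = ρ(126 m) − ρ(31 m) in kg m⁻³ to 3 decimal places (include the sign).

ΔT = -1.1 K, ΔS = -0.47 psu (deep − shallow).
Δρ/ρ₀ = −(2.5 × 10⁻⁴)(-1.1) + (7.1 × 10⁻⁴)(-0.47) = -5.87 × 10⁻⁵.
Δρ = 1025 × (-5.87 × 10⁻⁵) = -0.060 kg m⁻³.
Negative Δρ: lighter below, statically unstable.

-0.060 kg m⁻³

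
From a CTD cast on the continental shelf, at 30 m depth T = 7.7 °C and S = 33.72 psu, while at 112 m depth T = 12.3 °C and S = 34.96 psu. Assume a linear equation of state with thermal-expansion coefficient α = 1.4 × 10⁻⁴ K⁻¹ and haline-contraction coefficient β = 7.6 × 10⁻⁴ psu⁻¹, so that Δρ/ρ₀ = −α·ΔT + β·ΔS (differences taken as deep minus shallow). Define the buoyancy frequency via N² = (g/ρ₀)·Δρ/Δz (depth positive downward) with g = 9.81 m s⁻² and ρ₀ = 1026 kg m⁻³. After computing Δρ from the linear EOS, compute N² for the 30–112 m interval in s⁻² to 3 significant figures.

ΔT = +4.6 K, ΔS = +1.24 psu (deep − shallow).
Δρ/ρ₀ = −αΔT + βΔS = -6.44 × 10⁻⁴ + 9.424 × 10⁻⁴ = 2.984 × 10⁻⁴, so Δρ ≈ 0.3062 kg m⁻³.
N² = (g/ρ₀)·Δρ/Δz = g·(Δρ/ρ₀)/Δz = 9.81 × 2.984 × 10⁻⁴ / 82 = 3.5699 × 10⁻⁵ s⁻² ≈ 3.57 × 10⁻⁵ s⁻².

3.57 × 10⁻⁵ s⁻²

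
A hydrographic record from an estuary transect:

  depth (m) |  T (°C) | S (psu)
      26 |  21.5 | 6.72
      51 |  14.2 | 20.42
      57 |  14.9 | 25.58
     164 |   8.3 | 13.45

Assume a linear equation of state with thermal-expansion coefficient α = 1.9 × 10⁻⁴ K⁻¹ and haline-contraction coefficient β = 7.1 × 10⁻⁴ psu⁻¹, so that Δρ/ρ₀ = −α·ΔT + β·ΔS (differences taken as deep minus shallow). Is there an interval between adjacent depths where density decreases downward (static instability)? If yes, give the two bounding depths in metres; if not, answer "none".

Evaluate Δρ/ρ₀ = −αΔT + βΔS across each adjacent pair:
  26–51 m: −αΔT+βΔS = −(1.9 × 10⁻⁴)(-7.3)+(7.1 × 10⁻⁴)(+13.70) = 0.011 → stable
  51–57 m: −αΔT+βΔS = −(1.9 × 10⁻⁴)(+0.7)+(7.1 × 10⁻⁴)(+5.16) = 3.5 × 10⁻³ → stable
  57–164 m: −αΔT+βΔS = −(1.9 × 10⁻⁴)(-6.6)+(7.1 × 10⁻⁴)(-12.13) = -7.4 × 10⁻³ → UNSTABLE
The 57–164 m interval has Δρ < 0: lighter water underlies denser water.

57–164 m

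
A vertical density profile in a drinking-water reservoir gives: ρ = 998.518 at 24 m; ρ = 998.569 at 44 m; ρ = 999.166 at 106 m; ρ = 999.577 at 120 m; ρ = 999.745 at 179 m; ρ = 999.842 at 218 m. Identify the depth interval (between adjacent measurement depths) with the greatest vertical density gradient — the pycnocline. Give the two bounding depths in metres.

106–120 m

Compute the density gradient over each adjacent pair:
  24–44 m: Δρ/Δz = 0.051/20 = 2.5 × 10⁻³ kg m⁻⁴
  44–106 m: Δρ/Δz = 0.597/62 = 9.6 × 10⁻³ kg m⁻⁴
  106–120 m: Δρ/Δz = 0.411/14 = 0.029 kg m⁻⁴
  120–179 m: Δρ/Δz = 0.168/59 = 2.8 × 10⁻³ kg m⁻⁴
  179–218 m: Δρ/Δz = 0.097/39 = 2.5 × 10⁻³ kg m⁻⁴
The largest gradient is in the 106–120 m interval — the pycnocline.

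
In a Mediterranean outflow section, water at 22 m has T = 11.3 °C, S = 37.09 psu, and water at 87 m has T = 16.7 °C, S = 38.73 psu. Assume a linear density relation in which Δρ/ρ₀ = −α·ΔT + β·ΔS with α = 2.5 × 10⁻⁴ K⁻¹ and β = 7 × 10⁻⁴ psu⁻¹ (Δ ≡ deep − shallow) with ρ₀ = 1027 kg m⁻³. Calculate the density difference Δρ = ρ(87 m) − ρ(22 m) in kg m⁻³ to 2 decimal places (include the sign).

-0.21 kg m⁻³

ΔT = +5.4 K, ΔS = +1.64 psu (deep − shallow).
Δρ/ρ₀ = −(2.5 × 10⁻⁴)(+5.4) + (7 × 10⁻⁴)(+1.64) = -2.02 × 10⁻⁴.
Δρ = 1027 × (-2.02 × 10⁻⁴) = -0.21 kg m⁻³.
Negative Δρ: lighter below, statically unstable.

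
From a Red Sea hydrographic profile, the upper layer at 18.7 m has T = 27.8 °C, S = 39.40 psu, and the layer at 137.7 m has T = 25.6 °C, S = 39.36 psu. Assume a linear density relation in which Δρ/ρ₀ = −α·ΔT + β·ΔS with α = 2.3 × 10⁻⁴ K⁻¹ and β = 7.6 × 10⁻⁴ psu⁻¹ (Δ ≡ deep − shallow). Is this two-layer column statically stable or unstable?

ΔT = 25.6 − 27.8 = -2.2 K and ΔS = 39.36 − 39.40 = -0.04 psu (deep − shallow).
−αΔT = 5.06 × 10⁻⁴; βΔS = -3.04 × 10⁻⁵; sum Δρ/ρ₀ = 4.756 × 10⁻⁴.
Δρ/ρ₀ > 0, so Δρ > 0: deeper water is denser → statically stable.

stable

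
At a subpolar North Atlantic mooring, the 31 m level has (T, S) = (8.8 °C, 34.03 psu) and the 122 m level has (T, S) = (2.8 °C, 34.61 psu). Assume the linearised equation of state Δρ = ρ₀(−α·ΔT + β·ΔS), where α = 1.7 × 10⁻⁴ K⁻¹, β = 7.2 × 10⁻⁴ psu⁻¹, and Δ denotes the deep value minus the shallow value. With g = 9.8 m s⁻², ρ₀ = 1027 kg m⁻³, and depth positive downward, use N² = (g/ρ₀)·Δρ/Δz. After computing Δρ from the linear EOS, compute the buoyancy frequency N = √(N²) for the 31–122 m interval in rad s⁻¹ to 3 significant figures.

0.0124 rad s⁻¹

ΔT = -6.0 K, ΔS = +0.58 psu (deep − shallow).
Δρ/ρ₀ = −αΔT + βΔS = 1.02 × 10⁻³ + 4.176 × 10⁻⁴ = 1.4376 × 10⁻³, so Δρ ≈ 1.476 kg m⁻³.
N² = (g/ρ₀)·Δρ/Δz = g·(Δρ/ρ₀)/Δz = 9.8 × 1.4376 × 10⁻³ / 91 = 1.5482 × 10⁻⁴ s⁻².
N = √(1.5482 × 10⁻⁴) = 0.012443 rad s⁻¹ ≈ 0.0124 rad s⁻¹.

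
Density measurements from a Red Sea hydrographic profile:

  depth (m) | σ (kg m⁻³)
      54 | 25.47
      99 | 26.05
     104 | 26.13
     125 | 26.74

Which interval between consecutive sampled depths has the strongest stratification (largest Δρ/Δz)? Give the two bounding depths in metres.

104–125 m

Compute the density gradient over each adjacent pair:
  54–99 m: Δρ/Δz = 0.58/45 = 0.013 kg m⁻⁴
  99–104 m: Δρ/Δz = 0.08/5 = 0.016 kg m⁻⁴
  104–125 m: Δρ/Δz = 0.61/21 = 0.029 kg m⁻⁴
The largest gradient is in the 104–125 m interval — the pycnocline.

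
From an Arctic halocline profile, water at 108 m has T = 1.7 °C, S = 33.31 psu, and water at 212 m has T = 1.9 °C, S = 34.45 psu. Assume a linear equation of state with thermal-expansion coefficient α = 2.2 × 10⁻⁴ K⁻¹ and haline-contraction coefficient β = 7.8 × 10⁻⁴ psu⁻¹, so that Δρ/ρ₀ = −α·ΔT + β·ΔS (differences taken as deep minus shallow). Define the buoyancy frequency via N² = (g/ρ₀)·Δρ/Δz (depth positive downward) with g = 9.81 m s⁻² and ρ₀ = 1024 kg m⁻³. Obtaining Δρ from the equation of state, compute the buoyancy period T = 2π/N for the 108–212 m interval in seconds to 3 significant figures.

704 s

ΔT = +0.2 K, ΔS = +1.14 psu (deep − shallow).
Δρ/ρ₀ = −αΔT + βΔS = -4.40 × 10⁻⁵ + 8.892 × 10⁻⁴ = 8.452 × 10⁻⁴, so Δρ ≈ 0.8655 kg m⁻³.
N² = (g/ρ₀)·Δρ/Δz = g·(Δρ/ρ₀)/Δz = 9.81 × 8.452 × 10⁻⁴ / 104 = 7.9725 × 10⁻⁵ s⁻².
N = √(7.9725 × 10⁻⁵) = 8.9289 × 10⁻³ rad s⁻¹ → T = 2π/N = 703.69 s ≈ 704 s.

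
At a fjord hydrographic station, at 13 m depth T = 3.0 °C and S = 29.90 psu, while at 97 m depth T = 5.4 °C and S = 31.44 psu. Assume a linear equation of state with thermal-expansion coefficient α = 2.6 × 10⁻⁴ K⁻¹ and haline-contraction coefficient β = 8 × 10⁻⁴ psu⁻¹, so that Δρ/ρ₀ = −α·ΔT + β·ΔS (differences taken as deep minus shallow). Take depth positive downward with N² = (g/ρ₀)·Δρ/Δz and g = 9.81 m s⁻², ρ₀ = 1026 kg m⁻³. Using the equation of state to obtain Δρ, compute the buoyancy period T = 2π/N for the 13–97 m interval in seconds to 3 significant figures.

746 s

ΔT = +2.4 K, ΔS = +1.54 psu (deep − shallow).
Δρ/ρ₀ = −αΔT + βΔS = -6.24 × 10⁻⁴ + 1.232 × 10⁻³ = 6.08 × 10⁻⁴, so Δρ ≈ 0.6238 kg m⁻³.
N² = (g/ρ₀)·Δρ/Δz = g·(Δρ/ρ₀)/Δz = 9.81 × 6.08 × 10⁻⁴ / 84 = 7.1006 × 10⁻⁵ s⁻².
N = √(7.1006 × 10⁻⁵) = 8.4265 × 10⁻³ rad s⁻¹ → T = 2π/N = 745.65 s ≈ 746 s.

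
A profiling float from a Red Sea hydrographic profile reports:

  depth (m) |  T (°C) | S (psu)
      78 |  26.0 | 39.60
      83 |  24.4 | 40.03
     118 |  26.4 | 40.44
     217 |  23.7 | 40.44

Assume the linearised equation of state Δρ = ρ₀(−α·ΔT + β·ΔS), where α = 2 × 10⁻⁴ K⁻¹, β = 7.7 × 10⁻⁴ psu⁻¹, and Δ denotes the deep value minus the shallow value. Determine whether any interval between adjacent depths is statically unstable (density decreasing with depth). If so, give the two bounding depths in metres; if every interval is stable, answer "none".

83–118 m

Evaluate Δρ/ρ₀ = −αΔT + βΔS across each adjacent pair:
  78–83 m: −αΔT+βΔS = −(2 × 10⁻⁴)(-1.6)+(7.7 × 10⁻⁴)(+0.43) = 6.5 × 10⁻⁴ → stable
  83–118 m: −αΔT+βΔS = −(2 × 10⁻⁴)(+2.0)+(7.7 × 10⁻⁴)(+0.41) = -8.4 × 10⁻⁵ → UNSTABLE
  118–217 m: −αΔT+βΔS = −(2 × 10⁻⁴)(-2.7)+(7.7 × 10⁻⁴)(+0.00) = 5.4 × 10⁻⁴ → stable
The 83–118 m interval has Δρ < 0: lighter water underlies denser water.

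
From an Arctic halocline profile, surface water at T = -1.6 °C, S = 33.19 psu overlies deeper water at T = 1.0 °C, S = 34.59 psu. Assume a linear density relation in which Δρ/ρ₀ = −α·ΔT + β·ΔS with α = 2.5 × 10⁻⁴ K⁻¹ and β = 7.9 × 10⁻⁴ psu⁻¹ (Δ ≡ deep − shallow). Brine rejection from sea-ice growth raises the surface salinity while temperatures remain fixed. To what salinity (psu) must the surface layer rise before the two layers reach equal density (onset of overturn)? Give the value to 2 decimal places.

33.77 psu

Neutral buoyancy requires −α(T_deep − T_surf) + β(S_deep − S_surf′) = 0.
S_surf′ = S_deep − (α/β)·ΔT = 34.59 − (2.5 × 10⁻⁴/7.9 × 10⁻⁴)·(+2.6) = 33.7672 psu.
Increase required: 33.7672 − 33.19 = 0.5772 psu.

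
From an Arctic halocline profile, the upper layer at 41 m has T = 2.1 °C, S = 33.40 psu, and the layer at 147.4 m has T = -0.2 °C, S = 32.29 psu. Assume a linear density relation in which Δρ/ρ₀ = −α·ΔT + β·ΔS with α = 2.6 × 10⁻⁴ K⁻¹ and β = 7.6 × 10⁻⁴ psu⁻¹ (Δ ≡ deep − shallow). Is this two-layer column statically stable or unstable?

ΔT = -0.2 − 2.1 = -2.3 K and ΔS = 32.29 − 33.40 = -1.11 psu (deep − shallow).
−αΔT = 5.98 × 10⁻⁴; βΔS = -8.436 × 10⁻⁴; sum Δρ/ρ₀ = -2.456 × 10⁻⁴.
Δρ/ρ₀ < 0, so Δρ < 0: deeper water is lighter → statically unstable; the column would overturn.

unstable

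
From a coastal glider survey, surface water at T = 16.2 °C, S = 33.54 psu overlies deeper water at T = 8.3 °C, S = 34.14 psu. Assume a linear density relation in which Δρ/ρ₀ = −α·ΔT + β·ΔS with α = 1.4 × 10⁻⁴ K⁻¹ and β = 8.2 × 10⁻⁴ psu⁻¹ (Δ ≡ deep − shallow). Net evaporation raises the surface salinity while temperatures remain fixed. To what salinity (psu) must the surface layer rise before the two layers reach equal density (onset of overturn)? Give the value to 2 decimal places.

Neutral buoyancy requires −α(T_deep − T_surf) + β(S_deep − S_surf′) = 0.
S_surf′ = S_deep − (α/β)·ΔT = 34.14 − (1.4 × 10⁻⁴/8.2 × 10⁻⁴)·(-7.9) = 35.4888 psu.
Increase required: 35.4888 − 33.54 = 1.9488 psu.

35.49 psu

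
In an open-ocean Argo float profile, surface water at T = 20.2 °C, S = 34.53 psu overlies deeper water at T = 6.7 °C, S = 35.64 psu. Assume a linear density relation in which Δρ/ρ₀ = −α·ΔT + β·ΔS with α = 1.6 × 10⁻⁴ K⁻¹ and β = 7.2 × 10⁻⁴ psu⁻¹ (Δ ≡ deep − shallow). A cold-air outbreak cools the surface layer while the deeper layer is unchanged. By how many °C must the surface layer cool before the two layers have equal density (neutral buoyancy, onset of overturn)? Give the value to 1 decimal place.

18.5 °C

Neutral buoyancy requires Δρ = 0, i.e. −α(T_deep − T_surf′) + β(S_deep − S_surf) = 0.
T_surf′ = T_deep − (β/α)·ΔS = 6.7 − (7.2 × 10⁻⁴/1.6 × 10⁻⁴)·(+1.11) = 1.705 °C.
Cooling required: 20.2 − (1.705) = 18.495 °C.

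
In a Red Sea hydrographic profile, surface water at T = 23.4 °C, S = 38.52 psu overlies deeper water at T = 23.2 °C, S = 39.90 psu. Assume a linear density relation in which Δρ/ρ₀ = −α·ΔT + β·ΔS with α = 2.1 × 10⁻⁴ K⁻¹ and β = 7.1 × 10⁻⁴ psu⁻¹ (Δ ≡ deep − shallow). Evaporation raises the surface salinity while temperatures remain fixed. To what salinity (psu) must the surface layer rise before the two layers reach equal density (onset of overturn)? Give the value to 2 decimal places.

Neutral buoyancy requires −α(T_deep − T_surf) + β(S_deep − S_surf′) = 0.
S_surf′ = S_deep − (α/β)·ΔT = 39.90 − (2.1 × 10⁻⁴/7.1 × 10⁻⁴)·(-0.2) = 39.9592 psu.
Increase required: 39.9592 − 38.52 = 1.4392 psu.

39.96 psu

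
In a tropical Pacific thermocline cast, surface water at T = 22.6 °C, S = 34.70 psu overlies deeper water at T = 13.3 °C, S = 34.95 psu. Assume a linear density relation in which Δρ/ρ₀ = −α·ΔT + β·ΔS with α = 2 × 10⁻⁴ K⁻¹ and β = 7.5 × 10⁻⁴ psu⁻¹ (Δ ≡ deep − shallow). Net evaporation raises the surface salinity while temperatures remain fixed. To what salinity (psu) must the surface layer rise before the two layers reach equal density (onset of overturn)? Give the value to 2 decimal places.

37.43 psu

Neutral buoyancy requires −α(T_deep − T_surf) + β(S_deep − S_surf′) = 0.
S_surf′ = S_deep − (α/β)·ΔT = 34.95 − (2 × 10⁻⁴/7.5 × 10⁻⁴)·(-9.3) = 37.4300 psu.
Increase required: 37.4300 − 34.70 = 2.7300 psu.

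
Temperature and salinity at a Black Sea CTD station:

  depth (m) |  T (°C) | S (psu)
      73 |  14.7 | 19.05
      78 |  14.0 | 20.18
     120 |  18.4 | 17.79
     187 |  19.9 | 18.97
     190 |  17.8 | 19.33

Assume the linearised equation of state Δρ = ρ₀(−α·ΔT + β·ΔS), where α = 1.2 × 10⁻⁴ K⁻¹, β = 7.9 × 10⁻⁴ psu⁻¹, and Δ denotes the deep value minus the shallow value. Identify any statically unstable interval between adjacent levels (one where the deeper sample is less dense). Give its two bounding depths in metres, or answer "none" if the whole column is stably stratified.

Evaluate Δρ/ρ₀ = −αΔT + βΔS across each adjacent pair:
  73–78 m: −αΔT+βΔS = −(1.2 × 10⁻⁴)(-0.7)+(7.9 × 10⁻⁴)(+1.13) = 9.8 × 10⁻⁴ → stable
  78–120 m: −αΔT+βΔS = −(1.2 × 10⁻⁴)(+4.4)+(7.9 × 10⁻⁴)(-2.39) = -2.4 × 10⁻³ → UNSTABLE
  120–187 m: −αΔT+βΔS = −(1.2 × 10⁻⁴)(+1.5)+(7.9 × 10⁻⁴)(+1.18) = 7.5 × 10⁻⁴ → stable
  187–190 m: −αΔT+βΔS = −(1.2 × 10⁻⁴)(-2.1)+(7.9 × 10⁻⁴)(+0.36) = 5.4 × 10⁻⁴ → stable
The 78–120 m interval has Δρ < 0: lighter water underlies denser water.

78–120 m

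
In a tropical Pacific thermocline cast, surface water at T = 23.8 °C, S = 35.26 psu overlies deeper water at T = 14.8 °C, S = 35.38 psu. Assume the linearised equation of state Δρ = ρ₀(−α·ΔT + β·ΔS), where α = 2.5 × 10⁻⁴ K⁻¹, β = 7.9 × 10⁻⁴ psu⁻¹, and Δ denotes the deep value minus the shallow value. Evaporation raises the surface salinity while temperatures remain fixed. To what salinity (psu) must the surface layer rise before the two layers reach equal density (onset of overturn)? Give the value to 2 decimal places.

Neutral buoyancy requires −α(T_deep − T_surf) + β(S_deep − S_surf′) = 0.
S_surf′ = S_deep − (α/β)·ΔT = 35.38 − (2.5 × 10⁻⁴/7.9 × 10⁻⁴)·(-9.0) = 38.2281 psu.
Increase required: 38.2281 − 35.26 = 2.9681 psu.

38.23 psu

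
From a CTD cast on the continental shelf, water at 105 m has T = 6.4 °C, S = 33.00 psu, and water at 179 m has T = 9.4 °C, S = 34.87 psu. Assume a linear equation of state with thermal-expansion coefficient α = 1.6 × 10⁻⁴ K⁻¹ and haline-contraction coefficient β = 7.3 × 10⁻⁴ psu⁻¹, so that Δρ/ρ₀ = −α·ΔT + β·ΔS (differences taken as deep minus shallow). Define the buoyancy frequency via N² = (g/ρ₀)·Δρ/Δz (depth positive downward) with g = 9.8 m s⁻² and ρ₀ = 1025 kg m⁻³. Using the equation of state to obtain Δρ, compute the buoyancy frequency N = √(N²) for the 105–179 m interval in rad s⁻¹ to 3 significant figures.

0.0108 rad s⁻¹

ΔT = +3.0 K, ΔS = +1.87 psu (deep − shallow).
Δρ/ρ₀ = −αΔT + βΔS = -4.80 × 10⁻⁴ + 1.3651 × 10⁻³ = 8.851 × 10⁻⁴, so Δρ ≈ 0.9072 kg m⁻³.
N² = (g/ρ₀)·Δρ/Δz = g·(Δρ/ρ₀)/Δz = 9.8 × 8.851 × 10⁻⁴ / 74 = 1.1722 × 10⁻⁴ s⁻².
N = √(1.1722 × 10⁻⁴) = 0.010827 rad s⁻¹ ≈ 0.0108 rad s⁻¹.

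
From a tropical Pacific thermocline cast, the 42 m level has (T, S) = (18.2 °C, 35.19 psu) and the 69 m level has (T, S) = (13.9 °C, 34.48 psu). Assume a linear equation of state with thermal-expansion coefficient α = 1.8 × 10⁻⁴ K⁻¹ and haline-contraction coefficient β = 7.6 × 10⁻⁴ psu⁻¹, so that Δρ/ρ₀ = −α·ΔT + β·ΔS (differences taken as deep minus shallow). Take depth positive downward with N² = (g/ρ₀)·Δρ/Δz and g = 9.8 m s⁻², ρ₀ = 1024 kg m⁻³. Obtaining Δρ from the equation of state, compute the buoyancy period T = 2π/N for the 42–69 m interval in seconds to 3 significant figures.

ΔT = -4.3 K, ΔS = -0.71 psu (deep − shallow).
Δρ/ρ₀ = −αΔT + βΔS = 7.74 × 10⁻⁴ − 5.396 × 10⁻⁴ = 2.344 × 10⁻⁴, so Δρ ≈ 0.2400 kg m⁻³.
N² = (g/ρ₀)·Δρ/Δz = g·(Δρ/ρ₀)/Δz = 9.8 × 2.344 × 10⁻⁴ / 27 = 8.5079 × 10⁻⁵ s⁻².
N = √(8.5079 × 10⁻⁵) = 9.2238 × 10⁻³ rad s⁻¹ → T = 2π/N = 681.19 s ≈ 681 s.

681 s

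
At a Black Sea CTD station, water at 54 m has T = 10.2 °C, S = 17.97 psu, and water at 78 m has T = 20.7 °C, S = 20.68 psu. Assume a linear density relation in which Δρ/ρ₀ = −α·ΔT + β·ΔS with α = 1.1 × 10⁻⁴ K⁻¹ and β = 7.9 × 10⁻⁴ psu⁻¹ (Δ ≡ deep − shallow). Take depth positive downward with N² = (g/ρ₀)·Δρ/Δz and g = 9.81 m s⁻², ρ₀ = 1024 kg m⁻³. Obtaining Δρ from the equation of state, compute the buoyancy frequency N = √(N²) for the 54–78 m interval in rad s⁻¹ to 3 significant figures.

ΔT = +10.5 K, ΔS = +2.71 psu (deep − shallow).
Δρ/ρ₀ = −αΔT + βΔS = -1.155 × 10⁻³ + 2.1409 × 10⁻³ = 9.859 × 10⁻⁴, so Δρ ≈ 1.010 kg m⁻³.
N² = (g/ρ₀)·Δρ/Δz = g·(Δρ/ρ₀)/Δz = 9.81 × 9.859 × 10⁻⁴ / 24 = 4.0299 × 10⁻⁴ s⁻².
N = √(4.0299 × 10⁻⁴) = 0.020075 rad s⁻¹ ≈ 0.0201 rad s⁻¹.

0.0201 rad s⁻¹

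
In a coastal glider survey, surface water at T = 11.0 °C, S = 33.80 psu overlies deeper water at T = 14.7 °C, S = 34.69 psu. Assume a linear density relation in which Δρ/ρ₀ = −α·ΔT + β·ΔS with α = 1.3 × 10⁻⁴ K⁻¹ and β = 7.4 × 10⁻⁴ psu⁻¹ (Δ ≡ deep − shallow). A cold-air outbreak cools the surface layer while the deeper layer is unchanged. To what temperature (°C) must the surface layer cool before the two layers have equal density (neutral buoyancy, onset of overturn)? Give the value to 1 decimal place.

Neutral buoyancy requires Δρ = 0, i.e. −α(T_deep − T_surf′) + β(S_deep − S_surf) = 0.
T_surf′ = T_deep − (β/α)·ΔS = 14.7 − (7.4 × 10⁻⁴/1.3 × 10⁻⁴)·(+0.89) = 9.634 °C.
Cooling required: 11.0 − (9.634) = 1.366 °C.

9.6 °C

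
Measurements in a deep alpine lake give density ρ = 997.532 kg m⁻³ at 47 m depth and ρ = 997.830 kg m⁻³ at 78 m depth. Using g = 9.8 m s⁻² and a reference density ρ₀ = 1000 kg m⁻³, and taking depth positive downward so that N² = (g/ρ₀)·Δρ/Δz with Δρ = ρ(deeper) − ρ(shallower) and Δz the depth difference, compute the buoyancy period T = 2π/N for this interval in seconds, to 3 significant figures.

Δρ = 997.830 − 997.532 = 0.298 kg m⁻³ over Δz = 78 − 47 = 31 m.
N² = (9.8/1000) × (0.298/31) = 9.4206 × 10⁻⁵ s⁻².
N = √(9.4206 × 10⁻⁵) = 9.7060 × 10⁻³ rad s⁻¹, so T = 2π/N = 647.35 s ≈ 647 s.

647 s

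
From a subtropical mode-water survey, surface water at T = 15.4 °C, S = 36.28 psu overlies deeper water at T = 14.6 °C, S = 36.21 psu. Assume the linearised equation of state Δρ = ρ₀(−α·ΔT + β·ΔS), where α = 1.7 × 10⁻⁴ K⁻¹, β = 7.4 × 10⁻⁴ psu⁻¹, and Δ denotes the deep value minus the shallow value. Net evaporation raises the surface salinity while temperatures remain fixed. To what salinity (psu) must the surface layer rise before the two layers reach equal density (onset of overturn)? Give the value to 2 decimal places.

Neutral buoyancy requires −α(T_deep − T_surf) + β(S_deep − S_surf′) = 0.
S_surf′ = S_deep − (α/β)·ΔT = 36.21 − (1.7 × 10⁻⁴/7.4 × 10⁻⁴)·(-0.8) = 36.3938 psu.
Increase required: 36.3938 − 36.28 = 0.1138 psu.

36.39 psu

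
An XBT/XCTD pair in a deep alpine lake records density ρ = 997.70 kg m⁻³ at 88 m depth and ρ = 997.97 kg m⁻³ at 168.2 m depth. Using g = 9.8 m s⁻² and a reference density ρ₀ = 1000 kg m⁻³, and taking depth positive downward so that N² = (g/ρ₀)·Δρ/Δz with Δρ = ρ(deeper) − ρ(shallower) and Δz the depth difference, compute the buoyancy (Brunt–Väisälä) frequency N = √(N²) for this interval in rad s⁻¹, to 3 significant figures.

5.74 × 10⁻³ rad s⁻¹

Δρ = 997.97 − 997.70 = 0.27 kg m⁻³ over Δz = 168.2 − 88 = 80.2 m.
N² = (9.8/1000) × (0.27/80.2) = 3.2993 × 10⁻⁵ s⁻².
N = √(3.2993 × 10⁻⁵) = 5.7440 × 10⁻³ rad s⁻¹ ≈ 5.74 × 10⁻³ rad s⁻¹.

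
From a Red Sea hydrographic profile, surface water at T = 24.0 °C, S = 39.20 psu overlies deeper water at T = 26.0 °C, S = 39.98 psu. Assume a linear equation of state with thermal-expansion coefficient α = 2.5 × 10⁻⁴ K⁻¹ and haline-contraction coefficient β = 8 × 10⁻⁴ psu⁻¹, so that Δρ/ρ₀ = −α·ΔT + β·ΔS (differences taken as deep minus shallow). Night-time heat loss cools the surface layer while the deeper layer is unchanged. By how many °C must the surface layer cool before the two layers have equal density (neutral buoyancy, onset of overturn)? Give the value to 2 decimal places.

Neutral buoyancy requires Δρ = 0, i.e. −α(T_deep − T_surf′) + β(S_deep − S_surf) = 0.
T_surf′ = T_deep − (β/α)·ΔS = 26.0 − (8 × 10⁻⁴/2.5 × 10⁻⁴)·(+0.78) = 23.5040 °C.
Cooling required: 24.0 − (23.5040) = 0.4960 °C.

0.50 °C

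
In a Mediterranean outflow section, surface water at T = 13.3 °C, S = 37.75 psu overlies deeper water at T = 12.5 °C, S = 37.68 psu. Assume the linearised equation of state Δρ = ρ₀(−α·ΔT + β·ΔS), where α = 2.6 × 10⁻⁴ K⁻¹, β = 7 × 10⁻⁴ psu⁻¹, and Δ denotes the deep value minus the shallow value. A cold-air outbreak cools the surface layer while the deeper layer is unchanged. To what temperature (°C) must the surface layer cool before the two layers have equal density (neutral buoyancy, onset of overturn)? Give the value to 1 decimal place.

12.7 °C

Neutral buoyancy requires Δρ = 0, i.e. −α(T_deep − T_surf′) + β(S_deep − S_surf) = 0.
T_surf′ = T_deep − (β/α)·ΔS = 12.5 − (7 × 10⁻⁴/2.6 × 10⁻⁴)·(-0.07) = 12.688 °C.
Cooling required: 13.3 − (12.688) = 0.612 °C.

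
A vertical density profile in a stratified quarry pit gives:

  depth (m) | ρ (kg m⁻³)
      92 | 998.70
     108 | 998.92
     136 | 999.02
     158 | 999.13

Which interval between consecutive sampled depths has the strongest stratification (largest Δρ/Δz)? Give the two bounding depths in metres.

92–108 m

Compute the density gradient over each adjacent pair:
  92–108 m: Δρ/Δz = 0.22/16 = 0.014 kg m⁻⁴
  108–136 m: Δρ/Δz = 0.10/28 = 3.6 × 10⁻³ kg m⁻⁴
  136–158 m: Δρ/Δz = 0.11/22 = 5.0 × 10⁻³ kg m⁻⁴
The largest gradient is in the 92–108 m interval — the pycnocline.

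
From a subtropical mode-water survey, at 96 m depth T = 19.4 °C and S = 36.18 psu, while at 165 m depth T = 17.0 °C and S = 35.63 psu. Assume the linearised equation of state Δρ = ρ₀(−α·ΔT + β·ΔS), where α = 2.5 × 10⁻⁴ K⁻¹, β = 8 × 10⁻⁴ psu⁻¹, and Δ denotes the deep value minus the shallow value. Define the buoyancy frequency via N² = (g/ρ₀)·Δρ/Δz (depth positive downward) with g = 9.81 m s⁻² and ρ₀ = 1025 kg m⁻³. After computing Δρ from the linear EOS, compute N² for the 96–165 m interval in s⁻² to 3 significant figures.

2.27 × 10⁻⁵ s⁻²

ΔT = -2.4 K, ΔS = -0.55 psu (deep − shallow).
Δρ/ρ₀ = −αΔT + βΔS = 6.00 × 10⁻⁴ − 4.40 × 10⁻⁴ = 1.60 × 10⁻⁴, so Δρ ≈ 0.1640 kg m⁻³.
N² = (g/ρ₀)·Δρ/Δz = g·(Δρ/ρ₀)/Δz = 9.81 × 1.60 × 10⁻⁴ / 69 = 2.2748 × 10⁻⁵ s⁻² ≈ 2.27 × 10⁻⁵ s⁻².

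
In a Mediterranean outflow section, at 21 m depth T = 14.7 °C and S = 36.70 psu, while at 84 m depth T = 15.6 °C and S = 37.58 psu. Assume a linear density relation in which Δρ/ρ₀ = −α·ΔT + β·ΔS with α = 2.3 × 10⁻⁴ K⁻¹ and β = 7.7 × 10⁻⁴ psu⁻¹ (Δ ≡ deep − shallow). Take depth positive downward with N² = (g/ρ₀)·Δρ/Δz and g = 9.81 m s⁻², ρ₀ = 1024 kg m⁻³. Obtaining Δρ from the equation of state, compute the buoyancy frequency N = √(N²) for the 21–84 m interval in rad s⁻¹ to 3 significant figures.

8.56 × 10⁻³ rad s⁻¹

ΔT = +0.9 K, ΔS = +0.88 psu (deep − shallow).
Δρ/ρ₀ = −αΔT + βΔS = -2.07 × 10⁻⁴ + 6.776 × 10⁻⁴ = 4.706 × 10⁻⁴, so Δρ ≈ 0.4819 kg m⁻³.
N² = (g/ρ₀)·Δρ/Δz = g·(Δρ/ρ₀)/Δz = 9.81 × 4.706 × 10⁻⁴ / 63 = 7.3279 × 10⁻⁵ s⁻².
N = √(7.3279 × 10⁻⁵) = 8.5603 × 10⁻³ rad s⁻¹ ≈ 8.56 × 10⁻³ rad s⁻¹.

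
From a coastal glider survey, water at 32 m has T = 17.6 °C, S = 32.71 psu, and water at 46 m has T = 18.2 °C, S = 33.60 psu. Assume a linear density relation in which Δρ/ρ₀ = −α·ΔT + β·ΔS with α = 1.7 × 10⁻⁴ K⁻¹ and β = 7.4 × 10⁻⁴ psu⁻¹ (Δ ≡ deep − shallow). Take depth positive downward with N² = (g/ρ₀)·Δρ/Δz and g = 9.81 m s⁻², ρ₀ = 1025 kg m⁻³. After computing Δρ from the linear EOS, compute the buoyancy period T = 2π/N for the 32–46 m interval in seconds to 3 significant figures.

318 s

ΔT = +0.6 K, ΔS = +0.89 psu (deep − shallow).
Δρ/ρ₀ = −αΔT + βΔS = -1.02 × 10⁻⁴ + 6.586 × 10⁻⁴ = 5.566 × 10⁻⁴, so Δρ ≈ 0.5705 kg m⁻³.
N² = (g/ρ₀)·Δρ/Δz = g·(Δρ/ρ₀)/Δz = 9.81 × 5.566 × 10⁻⁴ / 14 = 3.9002 × 10⁻⁴ s⁻².
N = √(3.9002 × 10⁻⁴) = 0.019749 rad s⁻¹ → T = 2π/N = 318.15 s ≈ 318 s.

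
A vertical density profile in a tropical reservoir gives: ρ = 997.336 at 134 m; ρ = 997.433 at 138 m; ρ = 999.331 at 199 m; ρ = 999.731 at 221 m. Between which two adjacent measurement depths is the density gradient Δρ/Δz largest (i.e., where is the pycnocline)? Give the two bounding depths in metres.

138–199 m

Compute the density gradient over each adjacent pair:
  134–138 m: Δρ/Δz = 0.097/4 = 0.024 kg m⁻⁴
  138–199 m: Δρ/Δz = 1.898/61 = 0.031 kg m⁻⁴
  199–221 m: Δρ/Δz = 0.400/22 = 0.018 kg m⁻⁴
The largest gradient is in the 138–199 m interval — the pycnocline.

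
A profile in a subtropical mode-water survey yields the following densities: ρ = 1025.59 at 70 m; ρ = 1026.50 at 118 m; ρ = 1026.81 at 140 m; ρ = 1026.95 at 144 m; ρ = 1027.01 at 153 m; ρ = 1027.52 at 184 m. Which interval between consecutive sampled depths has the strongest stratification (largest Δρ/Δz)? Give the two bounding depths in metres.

140–144 m

Compute the density gradient over each adjacent pair:
  70–118 m: Δρ/Δz = 0.91/48 = 0.019 kg m⁻⁴
  118–140 m: Δρ/Δz = 0.31/22 = 0.014 kg m⁻⁴
  140–144 m: Δρ/Δz = 0.14/4 = 0.035 kg m⁻⁴
  144–153 m: Δρ/Δz = 0.06/9 = 6.7 × 10⁻³ kg m⁻⁴
  153–184 m: Δρ/Δz = 0.51/31 = 0.016 kg m⁻⁴
The largest gradient is in the 140–144 m interval — the pycnocline.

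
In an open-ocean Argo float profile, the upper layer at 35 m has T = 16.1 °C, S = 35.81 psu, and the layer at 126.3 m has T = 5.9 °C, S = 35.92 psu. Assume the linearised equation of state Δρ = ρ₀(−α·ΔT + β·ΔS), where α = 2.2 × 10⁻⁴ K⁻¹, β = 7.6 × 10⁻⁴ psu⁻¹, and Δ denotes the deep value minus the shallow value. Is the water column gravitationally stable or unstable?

stable

ΔT = 5.9 − 16.1 = -10.2 K and ΔS = 35.92 − 35.81 = +0.11 psu (deep − shallow).
−αΔT = 2.244 × 10⁻³; βΔS = 8.36 × 10⁻⁵; sum Δρ/ρ₀ = 2.3276 × 10⁻³.
Δρ/ρ₀ > 0, so Δρ > 0: deeper water is denser → statically stable.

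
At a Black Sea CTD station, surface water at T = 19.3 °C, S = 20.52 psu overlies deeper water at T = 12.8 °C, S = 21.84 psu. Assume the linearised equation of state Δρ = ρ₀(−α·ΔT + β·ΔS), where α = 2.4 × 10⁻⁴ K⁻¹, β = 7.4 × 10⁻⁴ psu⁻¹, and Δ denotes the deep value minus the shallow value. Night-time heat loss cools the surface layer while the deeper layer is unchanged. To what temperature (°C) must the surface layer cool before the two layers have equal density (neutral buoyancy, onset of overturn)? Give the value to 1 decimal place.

8.7 °C

Neutral buoyancy requires Δρ = 0, i.e. −α(T_deep − T_surf′) + β(S_deep − S_surf) = 0.
T_surf′ = T_deep − (β/α)·ΔS = 12.8 − (7.4 × 10⁻⁴/2.4 × 10⁻⁴)·(+1.32) = 8.730 °C.
Cooling required: 19.3 − (8.730) = 10.570 °C.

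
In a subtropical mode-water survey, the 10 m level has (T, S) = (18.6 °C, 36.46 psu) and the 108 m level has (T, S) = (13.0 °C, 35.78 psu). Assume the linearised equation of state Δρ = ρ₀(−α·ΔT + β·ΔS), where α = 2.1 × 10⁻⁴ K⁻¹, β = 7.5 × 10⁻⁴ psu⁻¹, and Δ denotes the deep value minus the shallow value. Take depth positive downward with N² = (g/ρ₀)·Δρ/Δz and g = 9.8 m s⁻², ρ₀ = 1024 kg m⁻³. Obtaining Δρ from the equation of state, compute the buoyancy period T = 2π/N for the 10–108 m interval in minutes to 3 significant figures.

12.8 min

ΔT = -5.6 K, ΔS = -0.68 psu (deep − shallow).
Δρ/ρ₀ = −αΔT + βΔS = 1.176 × 10⁻³ − 5.10 × 10⁻⁴ = 6.66 × 10⁻⁴, so Δρ ≈ 0.6820 kg m⁻³.
N² = (g/ρ₀)·Δρ/Δz = g·(Δρ/ρ₀)/Δz = 9.8 × 6.66 × 10⁻⁴ / 98 = 6.6600 × 10⁻⁵ s⁻².
N = √(6.6600 × 10⁻⁵) = 8.1609 × 10⁻³ rad s⁻¹ → T = 2π/N = 769.91 s = 12.832 min ≈ 12.8 min.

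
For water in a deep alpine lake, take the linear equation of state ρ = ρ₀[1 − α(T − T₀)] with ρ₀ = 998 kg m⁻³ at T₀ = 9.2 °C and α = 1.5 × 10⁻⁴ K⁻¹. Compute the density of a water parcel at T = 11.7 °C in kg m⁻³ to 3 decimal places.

997.626 kg m⁻³

T − T₀ = +2.5 K.
Bracket = 1 − α·(+2.5) = 1 + (-3.75 × 10⁻⁴) = 0.9996250.
ρ = 998 × 0.9996250 = 997.626 kg m⁻³.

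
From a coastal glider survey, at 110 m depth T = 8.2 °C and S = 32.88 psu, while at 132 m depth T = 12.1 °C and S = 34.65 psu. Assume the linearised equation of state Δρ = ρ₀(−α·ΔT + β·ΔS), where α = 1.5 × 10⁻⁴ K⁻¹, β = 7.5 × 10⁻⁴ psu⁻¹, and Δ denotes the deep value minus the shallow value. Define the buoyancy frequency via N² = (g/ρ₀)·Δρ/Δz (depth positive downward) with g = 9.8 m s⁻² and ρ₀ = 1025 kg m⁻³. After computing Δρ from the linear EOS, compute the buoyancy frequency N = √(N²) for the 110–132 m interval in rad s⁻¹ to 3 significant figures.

ΔT = +3.9 K, ΔS = +1.77 psu (deep − shallow).
Δρ/ρ₀ = −αΔT + βΔS = -5.85 × 10⁻⁴ + 1.3275 × 10⁻³ = 7.425 × 10⁻⁴, so Δρ ≈ 0.7611 kg m⁻³.
N² = (g/ρ₀)·Δρ/Δz = g·(Δρ/ρ₀)/Δz = 9.8 × 7.425 × 10⁻⁴ / 22 = 3.3075 × 10⁻⁴ s⁻².
N = √(3.3075 × 10⁻⁴) = 0.018187 rad s⁻¹ ≈ 0.0182 rad s⁻¹.

0.0182 rad s⁻¹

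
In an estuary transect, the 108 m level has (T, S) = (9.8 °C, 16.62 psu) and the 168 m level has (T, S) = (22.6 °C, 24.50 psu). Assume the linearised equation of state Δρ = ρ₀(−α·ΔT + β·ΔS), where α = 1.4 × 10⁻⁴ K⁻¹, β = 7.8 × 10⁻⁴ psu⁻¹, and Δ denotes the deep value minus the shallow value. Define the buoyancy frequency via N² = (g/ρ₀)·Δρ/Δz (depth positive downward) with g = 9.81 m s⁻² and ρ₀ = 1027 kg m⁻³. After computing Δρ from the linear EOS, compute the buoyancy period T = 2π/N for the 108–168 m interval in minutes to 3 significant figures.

ΔT = +12.8 K, ΔS = +7.88 psu (deep − shallow).
Δρ/ρ₀ = −αΔT + βΔS = -1.792 × 10⁻³ + 6.1464 × 10⁻³ = 4.3544 × 10⁻³, so Δρ ≈ 4.472 kg m⁻³.
N² = (g/ρ₀)·Δρ/Δz = g·(Δρ/ρ₀)/Δz = 9.81 × 4.3544 × 10⁻³ / 60 = 7.1194 × 10⁻⁴ s⁻².
N = √(7.1194 × 10⁻⁴) = 0.026682 rad s⁻¹ → T = 2π/N = 235.48 s = 3.9247 min ≈ 3.92 min.

3.92 min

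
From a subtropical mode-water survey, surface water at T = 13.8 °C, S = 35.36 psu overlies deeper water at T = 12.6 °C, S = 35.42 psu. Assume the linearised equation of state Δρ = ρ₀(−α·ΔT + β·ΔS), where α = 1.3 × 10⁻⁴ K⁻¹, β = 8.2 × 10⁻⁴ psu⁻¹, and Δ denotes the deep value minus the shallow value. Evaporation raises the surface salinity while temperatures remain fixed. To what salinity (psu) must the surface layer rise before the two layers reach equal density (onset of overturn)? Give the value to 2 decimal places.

35.61 psu

Neutral buoyancy requires −α(T_deep − T_surf) + β(S_deep − S_surf′) = 0.
S_surf′ = S_deep − (α/β)·ΔT = 35.42 − (1.3 × 10⁻⁴/8.2 × 10⁻⁴)·(-1.2) = 35.6102 psu.
Increase required: 35.6102 − 35.36 = 0.2502 psu.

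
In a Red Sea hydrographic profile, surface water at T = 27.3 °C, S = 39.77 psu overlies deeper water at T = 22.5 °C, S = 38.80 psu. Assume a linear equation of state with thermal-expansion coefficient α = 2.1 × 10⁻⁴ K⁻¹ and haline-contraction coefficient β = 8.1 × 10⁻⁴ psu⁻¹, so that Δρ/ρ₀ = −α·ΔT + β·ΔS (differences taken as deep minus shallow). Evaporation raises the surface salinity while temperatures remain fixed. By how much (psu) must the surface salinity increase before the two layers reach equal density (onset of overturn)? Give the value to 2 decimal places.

0.27 psu

Neutral buoyancy requires −α(T_deep − T_surf) + β(S_deep − S_surf′) = 0.
S_surf′ = S_deep − (α/β)·ΔT = 38.80 − (2.1 × 10⁻⁴/8.1 × 10⁻⁴)·(-4.8) = 40.0444 psu.
Increase required: 40.0444 − 39.77 = 0.2744 psu.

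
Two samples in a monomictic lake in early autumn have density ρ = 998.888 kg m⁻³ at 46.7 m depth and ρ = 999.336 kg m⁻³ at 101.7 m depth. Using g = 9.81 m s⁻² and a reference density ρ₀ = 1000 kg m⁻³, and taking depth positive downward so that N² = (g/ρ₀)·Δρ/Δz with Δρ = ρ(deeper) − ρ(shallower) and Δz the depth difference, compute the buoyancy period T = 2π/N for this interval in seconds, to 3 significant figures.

703 s

Δρ = 999.336 − 998.888 = 0.448 kg m⁻³ over Δz = 101.7 − 46.7 = 55 m.
N² = (9.81/1000) × (0.448/55) = 7.9907 × 10⁻⁵ s⁻².
N = √(7.9907 × 10⁻⁵) = 8.9391 × 10⁻³ rad s⁻¹, so T = 2π/N = 702.89 s ≈ 703 s.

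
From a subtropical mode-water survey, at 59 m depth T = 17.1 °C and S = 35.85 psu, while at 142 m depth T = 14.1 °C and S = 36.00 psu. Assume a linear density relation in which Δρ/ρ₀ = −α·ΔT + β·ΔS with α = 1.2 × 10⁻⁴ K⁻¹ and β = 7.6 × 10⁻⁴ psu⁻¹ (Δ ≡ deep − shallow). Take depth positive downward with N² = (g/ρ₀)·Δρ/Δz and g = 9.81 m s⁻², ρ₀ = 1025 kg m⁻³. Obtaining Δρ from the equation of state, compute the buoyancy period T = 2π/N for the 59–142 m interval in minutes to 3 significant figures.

14.0 min

ΔT = -3.0 K, ΔS = +0.15 psu (deep − shallow).
Δρ/ρ₀ = −αΔT + βΔS = 3.60 × 10⁻⁴ + 1.14 × 10⁻⁴ = 4.74 × 10⁻⁴, so Δρ ≈ 0.4859 kg m⁻³.
N² = (g/ρ₀)·Δρ/Δz = g·(Δρ/ρ₀)/Δz = 9.81 × 4.74 × 10⁻⁴ / 83 = 5.6023 × 10⁻⁵ s⁻².
N = √(5.6023 × 10⁻⁵) = 7.4849 × 10⁻³ rad s⁻¹ → T = 2π/N = 839.45 s = 13.991 min ≈ 14.0 min.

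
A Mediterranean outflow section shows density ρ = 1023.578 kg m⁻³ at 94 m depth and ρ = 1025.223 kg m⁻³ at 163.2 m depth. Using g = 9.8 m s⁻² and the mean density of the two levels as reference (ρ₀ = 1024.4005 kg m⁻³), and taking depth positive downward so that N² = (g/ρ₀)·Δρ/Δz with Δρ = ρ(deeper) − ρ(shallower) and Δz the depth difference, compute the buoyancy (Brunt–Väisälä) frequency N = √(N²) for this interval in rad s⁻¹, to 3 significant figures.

0.0151 rad s⁻¹

Δρ = 1025.223 − 1023.578 = 1.645 kg m⁻³ over Δz = 163.2 − 94 = 69.2 m.
N² = (9.8/1024.4005) × (1.645/69.2) = 2.2741 × 10⁻⁴ s⁻².
N = √(2.2741 × 10⁻⁴) = 0.015080 rad s⁻¹ ≈ 0.0151 rad s⁻¹.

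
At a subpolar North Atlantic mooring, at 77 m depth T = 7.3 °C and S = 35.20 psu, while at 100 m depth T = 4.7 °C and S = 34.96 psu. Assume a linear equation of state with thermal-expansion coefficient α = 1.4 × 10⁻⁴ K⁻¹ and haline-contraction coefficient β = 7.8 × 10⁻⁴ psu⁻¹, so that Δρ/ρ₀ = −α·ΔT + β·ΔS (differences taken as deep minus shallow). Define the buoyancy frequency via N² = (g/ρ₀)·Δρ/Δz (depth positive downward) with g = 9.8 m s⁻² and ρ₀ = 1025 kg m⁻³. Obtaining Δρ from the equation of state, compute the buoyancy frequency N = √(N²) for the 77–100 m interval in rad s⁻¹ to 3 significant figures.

ΔT = -2.6 K, ΔS = -0.24 psu (deep − shallow).
Δρ/ρ₀ = −αΔT + βΔS = 3.64 × 10⁻⁴ − 1.872 × 10⁻⁴ = 1.768 × 10⁻⁴, so Δρ ≈ 0.1812 kg m⁻³.
N² = (g/ρ₀)·Δρ/Δz = g·(Δρ/ρ₀)/Δz = 9.8 × 1.768 × 10⁻⁴ / 23 = 7.5332 × 10⁻⁵ s⁻².
N = √(7.5332 × 10⁻⁵) = 8.6794 × 10⁻³ rad s⁻¹ ≈ 8.68 × 10⁻³ rad s⁻¹.

8.68 × 10⁻³ rad s⁻¹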